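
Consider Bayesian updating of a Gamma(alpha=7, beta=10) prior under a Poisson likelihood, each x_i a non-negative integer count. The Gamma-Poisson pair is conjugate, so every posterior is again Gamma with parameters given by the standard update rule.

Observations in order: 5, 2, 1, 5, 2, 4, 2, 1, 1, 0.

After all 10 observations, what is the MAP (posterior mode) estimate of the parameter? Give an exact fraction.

obs 1: x=5 → posterior Gamma(12, 11)
obs 2: x=2 → posterior Gamma(14, 12)
obs 3: x=1 → posterior Gamma(15, 13)
obs 4: x=5 → posterior Gamma(20, 14)
obs 5: x=2 → posterior Gamma(22, 15)
obs 6: x=4 → posterior Gamma(26, 16)
obs 7: x=2 → posterior Gamma(28, 17)
obs 8: x=1 → posterior Gamma(29, 18)
obs 9: x=1 → posterior Gamma(30, 19)
obs 10: x=0 → posterior Gamma(30, 20)

29/20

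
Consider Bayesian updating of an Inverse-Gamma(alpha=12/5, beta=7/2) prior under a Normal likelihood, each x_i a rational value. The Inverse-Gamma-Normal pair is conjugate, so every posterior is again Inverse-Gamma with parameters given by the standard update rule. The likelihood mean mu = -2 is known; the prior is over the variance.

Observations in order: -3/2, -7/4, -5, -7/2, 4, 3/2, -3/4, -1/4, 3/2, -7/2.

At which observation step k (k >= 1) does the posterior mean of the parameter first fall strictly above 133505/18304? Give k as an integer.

obs 1: x=-3/2 → posterior Inverse-Gamma(29/10, 29/8)
obs 2: x=-7/4 → posterior Inverse-Gamma(17/5, 117/32)
obs 3: x=-5 → posterior Inverse-Gamma(39/10, 261/32)
obs 4: x=-7/2 → posterior Inverse-Gamma(22/5, 297/32)
obs 5: x=4 → posterior Inverse-Gamma(49/10, 873/32)
obs 6: x=3/2 → posterior Inverse-Gamma(27/5, 1069/32)
obs 7: x=-3/4 → posterior Inverse-Gamma(59/10, 547/16)
obs 8: x=-1/4 → posterior Inverse-Gamma(32/5, 1143/32)
obs 9: x=3/2 → posterior Inverse-Gamma(69/10, 1339/32)
obs 10: x=-7/2 → posterior Inverse-Gamma(37/5, 1375/32)

k = 6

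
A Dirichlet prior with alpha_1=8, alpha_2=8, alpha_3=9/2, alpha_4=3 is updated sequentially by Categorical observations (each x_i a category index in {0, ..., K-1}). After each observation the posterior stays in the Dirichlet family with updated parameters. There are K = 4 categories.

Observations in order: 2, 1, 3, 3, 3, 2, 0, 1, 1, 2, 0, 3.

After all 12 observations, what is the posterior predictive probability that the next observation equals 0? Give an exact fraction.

20/71

obs 1: x=2 → posterior Dirichlet(8, 8, 11/2, 3)
obs 2: x=1 → posterior Dirichlet(8, 9, 11/2, 3)
obs 3: x=3 → posterior Dirichlet(8, 9, 11/2, 4)
obs 4: x=3 → posterior Dirichlet(8, 9, 11/2, 5)
obs 5: x=3 → posterior Dirichlet(8, 9, 11/2, 6)
obs 6: x=2 → posterior Dirichlet(8, 9, 13/2, 6)
obs 7: x=0 → posterior Dirichlet(9, 9, 13/2, 6)
obs 8: x=1 → posterior Dirichlet(9, 10, 13/2, 6)
obs 9: x=1 → posterior Dirichlet(9, 11, 13/2, 6)
obs 10: x=2 → posterior Dirichlet(9, 11, 15/2, 6)
obs 11: x=0 → posterior Dirichlet(10, 11, 15/2, 6)
obs 12: x=3 → posterior Dirichlet(10, 11, 15/2, 7)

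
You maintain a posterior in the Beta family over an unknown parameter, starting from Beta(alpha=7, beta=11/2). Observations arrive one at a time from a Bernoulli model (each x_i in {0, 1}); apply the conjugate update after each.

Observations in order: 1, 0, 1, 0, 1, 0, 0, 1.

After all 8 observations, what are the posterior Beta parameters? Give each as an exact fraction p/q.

alpha=11, beta=19/2

obs 1: x=1 → posterior Beta(8, 11/2)
obs 2: x=0 → posterior Beta(8, 13/2)
obs 3: x=1 → posterior Beta(9, 13/2)
obs 4: x=0 → posterior Beta(9, 15/2)
obs 5: x=1 → posterior Beta(10, 15/2)
obs 6: x=0 → posterior Beta(10, 17/2)
obs 7: x=0 → posterior Beta(10, 19/2)
obs 8: x=1 → posterior Beta(11, 19/2)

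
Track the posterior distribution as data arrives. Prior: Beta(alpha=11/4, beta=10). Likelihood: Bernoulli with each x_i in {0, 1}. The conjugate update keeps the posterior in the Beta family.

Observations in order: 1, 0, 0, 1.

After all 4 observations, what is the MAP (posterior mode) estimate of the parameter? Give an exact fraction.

15/59

obs 1: x=1 → posterior Beta(15/4, 10)
obs 2: x=0 → posterior Beta(15/4, 11)
obs 3: x=0 → posterior Beta(15/4, 12)
obs 4: x=1 → posterior Beta(19/4, 12)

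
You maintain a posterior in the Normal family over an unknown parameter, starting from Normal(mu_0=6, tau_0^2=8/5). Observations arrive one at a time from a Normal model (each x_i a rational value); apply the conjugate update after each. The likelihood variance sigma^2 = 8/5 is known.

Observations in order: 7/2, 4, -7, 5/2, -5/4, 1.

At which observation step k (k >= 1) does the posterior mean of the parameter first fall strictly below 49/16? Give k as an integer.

k = 3

obs 1: x=7/2 → posterior Normal(19/4, 4/5)
obs 2: x=4 → posterior Normal(9/2, 8/15)
obs 3: x=-7 → posterior Normal(13/8, 2/5)
obs 4: x=5/2 → posterior Normal(9/5, 8/25)
obs 5: x=-5/4 → posterior Normal(31/24, 4/15)
obs 6: x=1 → posterior Normal(5/4, 8/35)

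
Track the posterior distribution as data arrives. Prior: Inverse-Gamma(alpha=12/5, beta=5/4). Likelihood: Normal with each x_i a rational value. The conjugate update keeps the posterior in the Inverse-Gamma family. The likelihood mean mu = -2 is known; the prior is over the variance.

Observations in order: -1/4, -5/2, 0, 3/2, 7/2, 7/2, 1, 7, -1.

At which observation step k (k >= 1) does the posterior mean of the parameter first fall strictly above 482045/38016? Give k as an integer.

k = 8

obs 1: x=-1/4 → posterior Inverse-Gamma(29/10, 89/32)
obs 2: x=-5/2 → posterior Inverse-Gamma(17/5, 93/32)
obs 3: x=0 → posterior Inverse-Gamma(39/10, 157/32)
obs 4: x=3/2 → posterior Inverse-Gamma(22/5, 353/32)
obs 5: x=7/2 → posterior Inverse-Gamma(49/10, 837/32)
obs 6: x=7/2 → posterior Inverse-Gamma(27/5, 1321/32)
obs 7: x=1 → posterior Inverse-Gamma(59/10, 1465/32)
obs 8: x=7 → posterior Inverse-Gamma(32/5, 2761/32)
obs 9: x=-1 → posterior Inverse-Gamma(69/10, 2777/32)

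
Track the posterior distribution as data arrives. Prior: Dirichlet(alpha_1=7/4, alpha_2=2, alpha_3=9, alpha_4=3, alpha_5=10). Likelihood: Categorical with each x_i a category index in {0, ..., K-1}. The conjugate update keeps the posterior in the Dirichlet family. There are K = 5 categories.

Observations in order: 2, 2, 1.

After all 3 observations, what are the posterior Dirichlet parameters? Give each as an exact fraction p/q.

obs 1: x=2 → posterior Dirichlet(7/4, 2, 10, 3, 10)
obs 2: x=2 → posterior Dirichlet(7/4, 2, 11, 3, 10)
obs 3: x=1 → posterior Dirichlet(7/4, 3, 11, 3, 10)

alpha_1=7/4, alpha_2=3, alpha_3=11, alpha_4=3, alpha_5=10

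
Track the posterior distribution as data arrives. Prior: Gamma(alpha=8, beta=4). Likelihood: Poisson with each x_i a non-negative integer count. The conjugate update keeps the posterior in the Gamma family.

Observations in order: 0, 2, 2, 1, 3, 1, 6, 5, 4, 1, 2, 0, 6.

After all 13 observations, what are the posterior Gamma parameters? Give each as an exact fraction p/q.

alpha=41, beta=17

obs 1: x=0 → posterior Gamma(8, 5)
obs 2: x=2 → posterior Gamma(10, 6)
obs 3: x=2 → posterior Gamma(12, 7)
obs 4: x=1 → posterior Gamma(13, 8)
obs 5: x=3 → posterior Gamma(16, 9)
obs 6: x=1 → posterior Gamma(17, 10)
obs 7: x=6 → posterior Gamma(23, 11)
obs 8: x=5 → posterior Gamma(28, 12)
obs 9: x=4 → posterior Gamma(32, 13)
obs 10: x=1 → posterior Gamma(33, 14)
obs 11: x=2 → posterior Gamma(35, 15)
obs 12: x=0 → posterior Gamma(35, 16)
obs 13: x=6 → posterior Gamma(41, 17)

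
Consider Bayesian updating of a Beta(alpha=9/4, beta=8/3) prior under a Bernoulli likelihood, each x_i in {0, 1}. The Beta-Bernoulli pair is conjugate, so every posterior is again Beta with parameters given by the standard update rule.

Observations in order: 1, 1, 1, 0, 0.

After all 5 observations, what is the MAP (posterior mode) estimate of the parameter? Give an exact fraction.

obs 1: x=1 → posterior Beta(13/4, 8/3)
obs 2: x=1 → posterior Beta(17/4, 8/3)
obs 3: x=1 → posterior Beta(21/4, 8/3)
obs 4: x=0 → posterior Beta(21/4, 11/3)
obs 5: x=0 → posterior Beta(21/4, 14/3)

51/95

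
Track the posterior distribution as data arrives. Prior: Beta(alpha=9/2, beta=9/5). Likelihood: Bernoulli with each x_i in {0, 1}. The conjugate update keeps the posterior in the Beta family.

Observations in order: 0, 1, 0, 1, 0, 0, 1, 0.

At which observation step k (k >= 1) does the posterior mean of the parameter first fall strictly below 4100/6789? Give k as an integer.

obs 1: x=0 → posterior Beta(9/2, 14/5)
obs 2: x=1 → posterior Beta(11/2, 14/5)
obs 3: x=0 → posterior Beta(11/2, 19/5)
obs 4: x=1 → posterior Beta(13/2, 19/5)
obs 5: x=0 → posterior Beta(13/2, 24/5)
obs 6: x=0 → posterior Beta(13/2, 29/5)
obs 7: x=1 → posterior Beta(15/2, 29/5)
obs 8: x=0 → posterior Beta(15/2, 34/5)

k = 3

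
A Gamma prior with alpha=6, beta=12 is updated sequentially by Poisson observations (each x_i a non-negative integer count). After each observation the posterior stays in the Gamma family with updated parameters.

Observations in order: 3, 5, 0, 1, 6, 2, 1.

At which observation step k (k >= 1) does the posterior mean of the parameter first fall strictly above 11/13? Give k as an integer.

k = 2

obs 1: x=3 → posterior Gamma(9, 13)
obs 2: x=5 → posterior Gamma(14, 14)
obs 3: x=0 → posterior Gamma(14, 15)
obs 4: x=1 → posterior Gamma(15, 16)
obs 5: x=6 → posterior Gamma(21, 17)
obs 6: x=2 → posterior Gamma(23, 18)
obs 7: x=1 → posterior Gamma(24, 19)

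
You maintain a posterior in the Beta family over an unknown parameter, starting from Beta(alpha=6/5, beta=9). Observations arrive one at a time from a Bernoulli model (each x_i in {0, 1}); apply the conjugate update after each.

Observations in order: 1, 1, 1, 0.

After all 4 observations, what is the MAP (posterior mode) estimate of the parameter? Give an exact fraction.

16/61

obs 1: x=1 → posterior Beta(11/5, 9)
obs 2: x=1 → posterior Beta(16/5, 9)
obs 3: x=1 → posterior Beta(21/5, 9)
obs 4: x=0 → posterior Beta(21/5, 10)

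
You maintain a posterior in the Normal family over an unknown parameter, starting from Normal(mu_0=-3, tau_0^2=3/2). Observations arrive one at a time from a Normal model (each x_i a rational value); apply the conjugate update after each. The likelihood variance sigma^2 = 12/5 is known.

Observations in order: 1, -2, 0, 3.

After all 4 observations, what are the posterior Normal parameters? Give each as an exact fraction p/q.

obs 1: x=1 → posterior Normal(-19/13, 12/13)
obs 2: x=-2 → posterior Normal(-29/18, 2/3)
obs 3: x=0 → posterior Normal(-29/23, 12/23)
obs 4: x=3 → posterior Normal(-1/2, 3/7)

mu_0=-1/2, tau_0^2=3/7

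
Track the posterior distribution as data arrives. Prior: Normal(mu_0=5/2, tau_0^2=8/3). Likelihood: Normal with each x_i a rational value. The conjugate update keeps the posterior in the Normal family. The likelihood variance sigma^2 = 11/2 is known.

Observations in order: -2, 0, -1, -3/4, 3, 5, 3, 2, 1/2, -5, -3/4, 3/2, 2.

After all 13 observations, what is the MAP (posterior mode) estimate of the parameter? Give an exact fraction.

405/482

obs 1: x=-2 → posterior Normal(101/98, 88/49)
obs 2: x=0 → posterior Normal(101/130, 88/65)
obs 3: x=-1 → posterior Normal(23/54, 88/81)
obs 4: x=-3/4 → posterior Normal(45/194, 88/97)
obs 5: x=3 → posterior Normal(141/226, 88/113)
obs 6: x=5 → posterior Normal(7/6, 88/129)
obs 7: x=3 → posterior Normal(397/290, 88/145)
obs 8: x=2 → posterior Normal(461/322, 88/161)
obs 9: x=1/2 → posterior Normal(159/118, 88/177)
obs 10: x=-5 → posterior Normal(317/386, 88/193)
obs 11: x=-3/4 → posterior Normal(293/418, 8/19)
obs 12: x=3/2 → posterior Normal(341/450, 88/225)
obs 13: x=2 → posterior Normal(405/482, 88/241)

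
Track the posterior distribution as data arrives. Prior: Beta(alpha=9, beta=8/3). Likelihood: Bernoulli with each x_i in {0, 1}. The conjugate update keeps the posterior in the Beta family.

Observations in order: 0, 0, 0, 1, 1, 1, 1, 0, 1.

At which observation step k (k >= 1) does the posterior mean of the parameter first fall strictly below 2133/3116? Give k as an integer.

obs 1: x=0 → posterior Beta(9, 11/3)
obs 2: x=0 → posterior Beta(9, 14/3)
obs 3: x=0 → posterior Beta(9, 17/3)
obs 4: x=1 → posterior Beta(10, 17/3)
obs 5: x=1 → posterior Beta(11, 17/3)
obs 6: x=1 → posterior Beta(12, 17/3)
obs 7: x=1 → posterior Beta(13, 17/3)
obs 8: x=0 → posterior Beta(13, 20/3)
obs 9: x=1 → posterior Beta(14, 20/3)

k = 2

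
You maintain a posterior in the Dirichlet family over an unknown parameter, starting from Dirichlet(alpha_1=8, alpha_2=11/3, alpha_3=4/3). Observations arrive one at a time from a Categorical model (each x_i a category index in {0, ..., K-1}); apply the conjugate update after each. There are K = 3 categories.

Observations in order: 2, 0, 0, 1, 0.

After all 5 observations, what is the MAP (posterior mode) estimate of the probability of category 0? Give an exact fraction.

2/3

obs 1: x=2 → posterior Dirichlet(8, 11/3, 7/3)
obs 2: x=0 → posterior Dirichlet(9, 11/3, 7/3)
obs 3: x=0 → posterior Dirichlet(10, 11/3, 7/3)
obs 4: x=1 → posterior Dirichlet(10, 14/3, 7/3)
obs 5: x=0 → posterior Dirichlet(11, 14/3, 7/3)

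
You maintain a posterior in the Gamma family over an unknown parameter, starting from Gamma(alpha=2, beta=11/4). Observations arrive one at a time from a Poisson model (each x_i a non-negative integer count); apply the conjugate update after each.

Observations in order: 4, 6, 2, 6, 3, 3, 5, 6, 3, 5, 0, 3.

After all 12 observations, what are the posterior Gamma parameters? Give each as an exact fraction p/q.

alpha=48, beta=59/4

obs 1: x=4 → posterior Gamma(6, 15/4)
obs 2: x=6 → posterior Gamma(12, 19/4)
obs 3: x=2 → posterior Gamma(14, 23/4)
obs 4: x=6 → posterior Gamma(20, 27/4)
obs 5: x=3 → posterior Gamma(23, 31/4)
obs 6: x=3 → posterior Gamma(26, 35/4)
obs 7: x=5 → posterior Gamma(31, 39/4)
obs 8: x=6 → posterior Gamma(37, 43/4)
obs 9: x=3 → posterior Gamma(40, 47/4)
obs 10: x=5 → posterior Gamma(45, 51/4)
obs 11: x=0 → posterior Gamma(45, 55/4)
obs 12: x=3 → posterior Gamma(48, 59/4)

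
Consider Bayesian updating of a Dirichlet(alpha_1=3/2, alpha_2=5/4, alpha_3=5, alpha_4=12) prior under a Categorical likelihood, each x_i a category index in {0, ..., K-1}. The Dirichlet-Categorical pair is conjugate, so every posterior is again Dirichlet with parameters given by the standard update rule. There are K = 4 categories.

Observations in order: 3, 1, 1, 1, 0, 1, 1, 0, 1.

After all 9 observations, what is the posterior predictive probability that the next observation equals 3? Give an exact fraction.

52/115

obs 1: x=3 → posterior Dirichlet(3/2, 5/4, 5, 13)
obs 2: x=1 → posterior Dirichlet(3/2, 9/4, 5, 13)
obs 3: x=1 → posterior Dirichlet(3/2, 13/4, 5, 13)
obs 4: x=1 → posterior Dirichlet(3/2, 17/4, 5, 13)
obs 5: x=0 → posterior Dirichlet(5/2, 17/4, 5, 13)
obs 6: x=1 → posterior Dirichlet(5/2, 21/4, 5, 13)
obs 7: x=1 → posterior Dirichlet(5/2, 25/4, 5, 13)
obs 8: x=0 → posterior Dirichlet(7/2, 25/4, 5, 13)
obs 9: x=1 → posterior Dirichlet(7/2, 29/4, 5, 13)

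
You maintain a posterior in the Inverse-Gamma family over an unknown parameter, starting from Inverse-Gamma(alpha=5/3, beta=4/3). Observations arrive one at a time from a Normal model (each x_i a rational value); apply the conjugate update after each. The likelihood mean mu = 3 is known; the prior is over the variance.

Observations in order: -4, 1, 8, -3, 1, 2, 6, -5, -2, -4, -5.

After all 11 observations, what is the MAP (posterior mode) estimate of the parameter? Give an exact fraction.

obs 1: x=-4 → posterior Inverse-Gamma(13/6, 155/6)
obs 2: x=1 → posterior Inverse-Gamma(8/3, 167/6)
obs 3: x=8 → posterior Inverse-Gamma(19/6, 121/3)
obs 4: x=-3 → posterior Inverse-Gamma(11/3, 175/3)
obs 5: x=1 → posterior Inverse-Gamma(25/6, 181/3)
obs 6: x=2 → posterior Inverse-Gamma(14/3, 365/6)
obs 7: x=6 → posterior Inverse-Gamma(31/6, 196/3)
obs 8: x=-5 → posterior Inverse-Gamma(17/3, 292/3)
obs 9: x=-2 → posterior Inverse-Gamma(37/6, 659/6)
obs 10: x=-4 → posterior Inverse-Gamma(20/3, 403/3)
obs 11: x=-5 → posterior Inverse-Gamma(43/6, 499/3)

998/49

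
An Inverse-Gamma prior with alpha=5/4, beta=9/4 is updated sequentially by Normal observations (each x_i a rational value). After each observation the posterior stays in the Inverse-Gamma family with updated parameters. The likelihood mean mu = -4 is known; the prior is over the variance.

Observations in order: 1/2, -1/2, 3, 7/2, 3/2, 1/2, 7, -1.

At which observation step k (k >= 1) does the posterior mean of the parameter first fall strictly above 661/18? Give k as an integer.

k = 7

obs 1: x=1/2 → posterior Inverse-Gamma(7/4, 99/8)
obs 2: x=-1/2 → posterior Inverse-Gamma(9/4, 37/2)
obs 3: x=3 → posterior Inverse-Gamma(11/4, 43)
obs 4: x=7/2 → posterior Inverse-Gamma(13/4, 569/8)
obs 5: x=3/2 → posterior Inverse-Gamma(15/4, 345/4)
obs 6: x=1/2 → posterior Inverse-Gamma(17/4, 771/8)
obs 7: x=7 → posterior Inverse-Gamma(19/4, 1255/8)
obs 8: x=-1 → posterior Inverse-Gamma(21/4, 1291/8)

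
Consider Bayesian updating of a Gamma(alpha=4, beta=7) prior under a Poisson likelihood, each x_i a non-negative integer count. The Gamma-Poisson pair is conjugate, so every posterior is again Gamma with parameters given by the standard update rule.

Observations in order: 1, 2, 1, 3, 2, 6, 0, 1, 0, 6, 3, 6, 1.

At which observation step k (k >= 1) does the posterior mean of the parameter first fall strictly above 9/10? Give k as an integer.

obs 1: x=1 → posterior Gamma(5, 8)
obs 2: x=2 → posterior Gamma(7, 9)
obs 3: x=1 → posterior Gamma(8, 10)
obs 4: x=3 → posterior Gamma(11, 11)
obs 5: x=2 → posterior Gamma(13, 12)
obs 6: x=6 → posterior Gamma(19, 13)
obs 7: x=0 → posterior Gamma(19, 14)
obs 8: x=1 → posterior Gamma(20, 15)
obs 9: x=0 → posterior Gamma(20, 16)
obs 10: x=6 → posterior Gamma(26, 17)
obs 11: x=3 → posterior Gamma(29, 18)
obs 12: x=6 → posterior Gamma(35, 19)
obs 13: x=1 → posterior Gamma(36, 20)

k = 4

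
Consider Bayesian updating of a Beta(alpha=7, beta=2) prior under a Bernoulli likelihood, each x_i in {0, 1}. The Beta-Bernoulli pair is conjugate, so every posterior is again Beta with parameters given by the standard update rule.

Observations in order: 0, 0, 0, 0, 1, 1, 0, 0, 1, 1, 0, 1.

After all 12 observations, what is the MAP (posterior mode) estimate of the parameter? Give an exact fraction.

11/19

obs 1: x=0 → posterior Beta(7, 3)
obs 2: x=0 → posterior Beta(7, 4)
obs 3: x=0 → posterior Beta(7, 5)
obs 4: x=0 → posterior Beta(7, 6)
obs 5: x=1 → posterior Beta(8, 6)
obs 6: x=1 → posterior Beta(9, 6)
obs 7: x=0 → posterior Beta(9, 7)
obs 8: x=0 → posterior Beta(9, 8)
obs 9: x=1 → posterior Beta(10, 8)
obs 10: x=1 → posterior Beta(11, 8)
obs 11: x=0 → posterior Beta(11, 9)
obs 12: x=1 → posterior Beta(12, 9)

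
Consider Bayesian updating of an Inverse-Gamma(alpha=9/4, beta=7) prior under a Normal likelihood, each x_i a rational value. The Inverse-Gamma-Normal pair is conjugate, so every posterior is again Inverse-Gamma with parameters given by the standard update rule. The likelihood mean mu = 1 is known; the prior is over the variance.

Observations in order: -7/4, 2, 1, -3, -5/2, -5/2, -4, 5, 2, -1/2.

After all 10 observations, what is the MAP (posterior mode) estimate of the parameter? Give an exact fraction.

1717/264

obs 1: x=-7/4 → posterior Inverse-Gamma(11/4, 345/32)
obs 2: x=2 → posterior Inverse-Gamma(13/4, 361/32)
obs 3: x=1 → posterior Inverse-Gamma(15/4, 361/32)
obs 4: x=-3 → posterior Inverse-Gamma(17/4, 617/32)
obs 5: x=-5/2 → posterior Inverse-Gamma(19/4, 813/32)
obs 6: x=-5/2 → posterior Inverse-Gamma(21/4, 1009/32)
obs 7: x=-4 → posterior Inverse-Gamma(23/4, 1409/32)
obs 8: x=5 → posterior Inverse-Gamma(25/4, 1665/32)
obs 9: x=2 → posterior Inverse-Gamma(27/4, 1681/32)
obs 10: x=-1/2 → posterior Inverse-Gamma(29/4, 1717/32)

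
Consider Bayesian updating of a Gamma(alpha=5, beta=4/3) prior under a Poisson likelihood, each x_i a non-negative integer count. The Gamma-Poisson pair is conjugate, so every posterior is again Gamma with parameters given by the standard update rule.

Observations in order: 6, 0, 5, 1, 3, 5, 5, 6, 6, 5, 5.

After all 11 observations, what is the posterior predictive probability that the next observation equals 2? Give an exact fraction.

21824855794496207928549177401974004967244327298760140156992046340959078081578058319081/162259276829213363391578010288128000000000000000000000000000000000000000000000000000000

obs 1: x=6 → posterior Gamma(11, 7/3)
obs 2: x=0 → posterior Gamma(11, 10/3)
obs 3: x=5 → posterior Gamma(16, 13/3)
obs 4: x=1 → posterior Gamma(17, 16/3)
obs 5: x=3 → posterior Gamma(20, 19/3)
obs 6: x=5 → posterior Gamma(25, 22/3)
obs 7: x=5 → posterior Gamma(30, 25/3)
obs 8: x=6 → posterior Gamma(36, 28/3)
obs 9: x=6 → posterior Gamma(42, 31/3)
obs 10: x=5 → posterior Gamma(47, 34/3)
obs 11: x=5 → posterior Gamma(52, 37/3)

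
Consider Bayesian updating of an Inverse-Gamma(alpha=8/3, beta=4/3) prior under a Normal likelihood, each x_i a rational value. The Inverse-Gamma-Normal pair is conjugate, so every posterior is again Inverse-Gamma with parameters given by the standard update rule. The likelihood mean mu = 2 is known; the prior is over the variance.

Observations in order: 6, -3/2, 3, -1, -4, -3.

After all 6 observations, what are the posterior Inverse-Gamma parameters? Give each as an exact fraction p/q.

obs 1: x=6 → posterior Inverse-Gamma(19/6, 28/3)
obs 2: x=-3/2 → posterior Inverse-Gamma(11/3, 371/24)
obs 3: x=3 → posterior Inverse-Gamma(25/6, 383/24)
obs 4: x=-1 → posterior Inverse-Gamma(14/3, 491/24)
obs 5: x=-4 → posterior Inverse-Gamma(31/6, 923/24)
obs 6: x=-3 → posterior Inverse-Gamma(17/3, 1223/24)

alpha=17/3, beta=1223/24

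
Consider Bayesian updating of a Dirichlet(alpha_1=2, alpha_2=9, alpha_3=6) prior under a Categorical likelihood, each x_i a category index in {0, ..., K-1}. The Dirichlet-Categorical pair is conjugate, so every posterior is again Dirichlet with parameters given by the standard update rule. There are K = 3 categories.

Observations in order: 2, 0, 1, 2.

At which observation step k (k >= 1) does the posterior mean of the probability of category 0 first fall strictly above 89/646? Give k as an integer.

k = 2

obs 1: x=2 → posterior Dirichlet(2, 9, 7)
obs 2: x=0 → posterior Dirichlet(3, 9, 7)
obs 3: x=1 → posterior Dirichlet(3, 10, 7)
obs 4: x=2 → posterior Dirichlet(3, 10, 8)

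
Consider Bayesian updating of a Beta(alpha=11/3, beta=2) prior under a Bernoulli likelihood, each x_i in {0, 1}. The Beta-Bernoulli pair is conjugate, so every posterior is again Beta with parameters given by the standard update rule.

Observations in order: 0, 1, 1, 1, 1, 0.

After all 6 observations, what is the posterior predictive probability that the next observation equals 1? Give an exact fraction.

obs 1: x=0 → posterior Beta(11/3, 3)
obs 2: x=1 → posterior Beta(14/3, 3)
obs 3: x=1 → posterior Beta(17/3, 3)
obs 4: x=1 → posterior Beta(20/3, 3)
obs 5: x=1 → posterior Beta(23/3, 3)
obs 6: x=0 → posterior Beta(23/3, 4)

23/35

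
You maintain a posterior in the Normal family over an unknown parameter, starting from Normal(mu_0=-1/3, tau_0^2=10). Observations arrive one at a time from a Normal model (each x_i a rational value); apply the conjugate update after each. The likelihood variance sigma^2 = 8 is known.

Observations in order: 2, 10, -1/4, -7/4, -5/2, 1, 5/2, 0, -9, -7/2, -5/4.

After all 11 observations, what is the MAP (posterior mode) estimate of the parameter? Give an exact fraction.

obs 1: x=2 → posterior Normal(26/27, 40/9)
obs 2: x=10 → posterior Normal(88/21, 20/7)
obs 3: x=-1/4 → posterior Normal(689/228, 40/19)
obs 4: x=-7/4 → posterior Normal(73/36, 5/3)
obs 5: x=-5/2 → posterior Normal(217/174, 40/29)
obs 6: x=1 → posterior Normal(247/204, 20/17)
obs 7: x=5/2 → posterior Normal(161/117, 40/39)
obs 8: x=0 → posterior Normal(161/132, 10/11)
obs 9: x=-9 → posterior Normal(26/147, 40/49)
obs 10: x=-7/2 → posterior Normal(-53/324, 20/27)
obs 11: x=-5/4 → posterior Normal(-181/708, 40/59)

-181/708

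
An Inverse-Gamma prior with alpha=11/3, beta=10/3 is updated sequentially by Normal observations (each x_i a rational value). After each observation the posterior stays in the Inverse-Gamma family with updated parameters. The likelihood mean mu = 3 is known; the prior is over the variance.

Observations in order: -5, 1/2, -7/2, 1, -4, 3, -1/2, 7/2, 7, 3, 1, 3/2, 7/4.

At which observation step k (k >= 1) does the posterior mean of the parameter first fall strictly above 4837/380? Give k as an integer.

k = 3

obs 1: x=-5 → posterior Inverse-Gamma(25/6, 106/3)
obs 2: x=1/2 → posterior Inverse-Gamma(14/3, 923/24)
obs 3: x=-7/2 → posterior Inverse-Gamma(31/6, 715/12)
obs 4: x=1 → posterior Inverse-Gamma(17/3, 739/12)
obs 5: x=-4 → posterior Inverse-Gamma(37/6, 1033/12)
obs 6: x=3 → posterior Inverse-Gamma(20/3, 1033/12)
obs 7: x=-1/2 → posterior Inverse-Gamma(43/6, 2213/24)
obs 8: x=7/2 → posterior Inverse-Gamma(23/3, 277/3)
obs 9: x=7 → posterior Inverse-Gamma(49/6, 301/3)
obs 10: x=3 → posterior Inverse-Gamma(26/3, 301/3)
obs 11: x=1 → posterior Inverse-Gamma(55/6, 307/3)
obs 12: x=3/2 → posterior Inverse-Gamma(29/3, 2483/24)
obs 13: x=7/4 → posterior Inverse-Gamma(61/6, 10007/96)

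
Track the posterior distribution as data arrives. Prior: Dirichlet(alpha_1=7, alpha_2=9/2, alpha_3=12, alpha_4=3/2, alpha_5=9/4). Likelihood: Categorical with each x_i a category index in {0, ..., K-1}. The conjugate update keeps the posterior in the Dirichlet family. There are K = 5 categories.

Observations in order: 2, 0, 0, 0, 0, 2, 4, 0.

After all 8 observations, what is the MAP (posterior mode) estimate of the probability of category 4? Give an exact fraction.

obs 1: x=2 → posterior Dirichlet(7, 9/2, 13, 3/2, 9/4)
obs 2: x=0 → posterior Dirichlet(8, 9/2, 13, 3/2, 9/4)
obs 3: x=0 → posterior Dirichlet(9, 9/2, 13, 3/2, 9/4)
obs 4: x=0 → posterior Dirichlet(10, 9/2, 13, 3/2, 9/4)
obs 5: x=0 → posterior Dirichlet(11, 9/2, 13, 3/2, 9/4)
obs 6: x=2 → posterior Dirichlet(11, 9/2, 14, 3/2, 9/4)
obs 7: x=4 → posterior Dirichlet(11, 9/2, 14, 3/2, 13/4)
obs 8: x=0 → posterior Dirichlet(12, 9/2, 14, 3/2, 13/4)

9/121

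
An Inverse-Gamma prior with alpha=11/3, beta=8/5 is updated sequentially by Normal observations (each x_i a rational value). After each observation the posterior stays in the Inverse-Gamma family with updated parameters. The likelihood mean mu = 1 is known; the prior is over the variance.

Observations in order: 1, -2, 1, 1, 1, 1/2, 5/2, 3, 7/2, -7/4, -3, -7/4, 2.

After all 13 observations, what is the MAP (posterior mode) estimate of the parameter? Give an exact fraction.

6849/2680

obs 1: x=1 → posterior Inverse-Gamma(25/6, 8/5)
obs 2: x=-2 → posterior Inverse-Gamma(14/3, 61/10)
obs 3: x=1 → posterior Inverse-Gamma(31/6, 61/10)
obs 4: x=1 → posterior Inverse-Gamma(17/3, 61/10)
obs 5: x=1 → posterior Inverse-Gamma(37/6, 61/10)
obs 6: x=1/2 → posterior Inverse-Gamma(20/3, 249/40)
obs 7: x=5/2 → posterior Inverse-Gamma(43/6, 147/20)
obs 8: x=3 → posterior Inverse-Gamma(23/3, 187/20)
obs 9: x=7/2 → posterior Inverse-Gamma(49/6, 499/40)
obs 10: x=-7/4 → posterior Inverse-Gamma(26/3, 2601/160)
obs 11: x=-3 → posterior Inverse-Gamma(55/6, 3881/160)
obs 12: x=-7/4 → posterior Inverse-Gamma(29/3, 2243/80)
obs 13: x=2 → posterior Inverse-Gamma(61/6, 2283/80)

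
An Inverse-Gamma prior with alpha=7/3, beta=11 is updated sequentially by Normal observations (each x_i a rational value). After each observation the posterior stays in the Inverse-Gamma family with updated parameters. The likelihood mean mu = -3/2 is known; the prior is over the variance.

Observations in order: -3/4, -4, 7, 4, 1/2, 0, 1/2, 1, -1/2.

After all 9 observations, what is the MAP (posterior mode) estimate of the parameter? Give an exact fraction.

obs 1: x=-3/4 → posterior Inverse-Gamma(17/6, 361/32)
obs 2: x=-4 → posterior Inverse-Gamma(10/3, 461/32)
obs 3: x=7 → posterior Inverse-Gamma(23/6, 1617/32)
obs 4: x=4 → posterior Inverse-Gamma(13/3, 2101/32)
obs 5: x=1/2 → posterior Inverse-Gamma(29/6, 2165/32)
obs 6: x=0 → posterior Inverse-Gamma(16/3, 2201/32)
obs 7: x=1/2 → posterior Inverse-Gamma(35/6, 2265/32)
obs 8: x=1 → posterior Inverse-Gamma(19/3, 2365/32)
obs 9: x=-1/2 → posterior Inverse-Gamma(41/6, 2381/32)

7143/752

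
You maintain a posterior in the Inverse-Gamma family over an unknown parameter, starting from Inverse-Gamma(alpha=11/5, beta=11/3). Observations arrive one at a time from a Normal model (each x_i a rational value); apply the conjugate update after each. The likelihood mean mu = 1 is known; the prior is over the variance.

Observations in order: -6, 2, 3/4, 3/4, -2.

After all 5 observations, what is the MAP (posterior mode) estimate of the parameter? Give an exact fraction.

7975/1368

obs 1: x=-6 → posterior Inverse-Gamma(27/10, 169/6)
obs 2: x=2 → posterior Inverse-Gamma(16/5, 86/3)
obs 3: x=3/4 → posterior Inverse-Gamma(37/10, 2755/96)
obs 4: x=3/4 → posterior Inverse-Gamma(21/5, 1379/48)
obs 5: x=-2 → posterior Inverse-Gamma(47/10, 1595/48)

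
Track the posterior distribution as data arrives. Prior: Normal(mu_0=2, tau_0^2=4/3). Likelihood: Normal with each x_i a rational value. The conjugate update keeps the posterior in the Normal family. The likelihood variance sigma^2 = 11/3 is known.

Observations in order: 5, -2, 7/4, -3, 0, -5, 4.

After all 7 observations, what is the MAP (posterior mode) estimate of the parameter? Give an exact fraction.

obs 1: x=5 → posterior Normal(14/5, 44/45)
obs 2: x=-2 → posterior Normal(34/19, 44/57)
obs 3: x=7/4 → posterior Normal(41/23, 44/69)
obs 4: x=-3 → posterior Normal(29/27, 44/81)
obs 5: x=0 → posterior Normal(29/31, 44/93)
obs 6: x=-5 → posterior Normal(9/35, 44/105)
obs 7: x=4 → posterior Normal(25/39, 44/117)

25/39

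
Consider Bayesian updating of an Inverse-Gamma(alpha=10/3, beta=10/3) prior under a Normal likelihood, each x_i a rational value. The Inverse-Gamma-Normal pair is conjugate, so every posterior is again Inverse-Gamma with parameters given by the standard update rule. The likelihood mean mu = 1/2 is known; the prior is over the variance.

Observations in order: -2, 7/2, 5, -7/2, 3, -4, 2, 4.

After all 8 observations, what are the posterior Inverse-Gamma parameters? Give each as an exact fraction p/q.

obs 1: x=-2 → posterior Inverse-Gamma(23/6, 155/24)
obs 2: x=7/2 → posterior Inverse-Gamma(13/3, 263/24)
obs 3: x=5 → posterior Inverse-Gamma(29/6, 253/12)
obs 4: x=-7/2 → posterior Inverse-Gamma(16/3, 349/12)
obs 5: x=3 → posterior Inverse-Gamma(35/6, 773/24)
obs 6: x=-4 → posterior Inverse-Gamma(19/3, 127/3)
obs 7: x=2 → posterior Inverse-Gamma(41/6, 1043/24)
obs 8: x=4 → posterior Inverse-Gamma(22/3, 595/12)

alpha=22/3, beta=595/12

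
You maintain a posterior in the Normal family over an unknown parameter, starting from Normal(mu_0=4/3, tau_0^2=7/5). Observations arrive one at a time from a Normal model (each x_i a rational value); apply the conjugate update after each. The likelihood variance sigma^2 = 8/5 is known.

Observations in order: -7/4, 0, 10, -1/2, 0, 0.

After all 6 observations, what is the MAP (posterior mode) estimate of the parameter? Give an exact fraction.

779/600

obs 1: x=-7/4 → posterior Normal(-19/180, 56/75)
obs 2: x=0 → posterior Normal(-19/264, 28/55)
obs 3: x=10 → posterior Normal(821/348, 56/145)
obs 4: x=-1/2 → posterior Normal(779/432, 14/45)
obs 5: x=0 → posterior Normal(779/516, 56/215)
obs 6: x=0 → posterior Normal(779/600, 28/125)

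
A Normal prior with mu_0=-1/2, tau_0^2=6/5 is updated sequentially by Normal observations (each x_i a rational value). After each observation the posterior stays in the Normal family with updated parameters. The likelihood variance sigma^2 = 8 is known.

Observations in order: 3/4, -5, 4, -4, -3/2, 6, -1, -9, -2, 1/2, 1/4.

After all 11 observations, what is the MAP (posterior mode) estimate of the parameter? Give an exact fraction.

obs 1: x=3/4 → posterior Normal(-31/92, 24/23)
obs 2: x=-5 → posterior Normal(-7/8, 12/13)
obs 3: x=4 → posterior Normal(-43/116, 24/29)
obs 4: x=-4 → posterior Normal(-91/128, 3/4)
obs 5: x=-3/2 → posterior Normal(-109/140, 24/35)
obs 6: x=6 → posterior Normal(-37/152, 12/19)
obs 7: x=-1 → posterior Normal(-49/164, 24/41)
obs 8: x=-9 → posterior Normal(-157/176, 6/11)
obs 9: x=-2 → posterior Normal(-181/188, 24/47)
obs 10: x=1/2 → posterior Normal(-7/8, 12/25)
obs 11: x=1/4 → posterior Normal(-43/53, 24/53)

-43/53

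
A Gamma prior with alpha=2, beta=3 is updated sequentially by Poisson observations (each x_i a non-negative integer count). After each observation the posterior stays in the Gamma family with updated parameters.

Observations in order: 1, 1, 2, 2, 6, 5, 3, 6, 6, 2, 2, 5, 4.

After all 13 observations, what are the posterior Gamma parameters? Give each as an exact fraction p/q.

obs 1: x=1 → posterior Gamma(3, 4)
obs 2: x=1 → posterior Gamma(4, 5)
obs 3: x=2 → posterior Gamma(6, 6)
obs 4: x=2 → posterior Gamma(8, 7)
obs 5: x=6 → posterior Gamma(14, 8)
obs 6: x=5 → posterior Gamma(19, 9)
obs 7: x=3 → posterior Gamma(22, 10)
obs 8: x=6 → posterior Gamma(28, 11)
obs 9: x=6 → posterior Gamma(34, 12)
obs 10: x=2 → posterior Gamma(36, 13)
obs 11: x=2 → posterior Gamma(38, 14)
obs 12: x=5 → posterior Gamma(43, 15)
obs 13: x=4 → posterior Gamma(47, 16)

alpha=47, beta=16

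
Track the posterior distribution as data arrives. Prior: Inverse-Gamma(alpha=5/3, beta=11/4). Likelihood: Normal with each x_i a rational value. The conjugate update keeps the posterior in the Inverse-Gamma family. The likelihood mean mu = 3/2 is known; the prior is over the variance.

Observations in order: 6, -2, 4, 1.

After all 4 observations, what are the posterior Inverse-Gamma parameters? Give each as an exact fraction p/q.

alpha=11/3, beta=89/4

obs 1: x=6 → posterior Inverse-Gamma(13/6, 103/8)
obs 2: x=-2 → posterior Inverse-Gamma(8/3, 19)
obs 3: x=4 → posterior Inverse-Gamma(19/6, 177/8)
obs 4: x=1 → posterior Inverse-Gamma(11/3, 89/4)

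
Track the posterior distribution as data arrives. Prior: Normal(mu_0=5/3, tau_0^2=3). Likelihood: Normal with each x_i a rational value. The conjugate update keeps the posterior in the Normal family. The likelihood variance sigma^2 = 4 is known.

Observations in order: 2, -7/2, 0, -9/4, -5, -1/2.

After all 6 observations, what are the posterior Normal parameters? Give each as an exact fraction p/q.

mu_0=-23/24, tau_0^2=6/11

obs 1: x=2 → posterior Normal(38/21, 12/7)
obs 2: x=-7/2 → posterior Normal(13/60, 6/5)
obs 3: x=0 → posterior Normal(1/6, 12/13)
obs 4: x=-9/4 → posterior Normal(-55/192, 3/4)
obs 5: x=-5 → posterior Normal(-235/228, 12/19)
obs 6: x=-1/2 → posterior Normal(-23/24, 6/11)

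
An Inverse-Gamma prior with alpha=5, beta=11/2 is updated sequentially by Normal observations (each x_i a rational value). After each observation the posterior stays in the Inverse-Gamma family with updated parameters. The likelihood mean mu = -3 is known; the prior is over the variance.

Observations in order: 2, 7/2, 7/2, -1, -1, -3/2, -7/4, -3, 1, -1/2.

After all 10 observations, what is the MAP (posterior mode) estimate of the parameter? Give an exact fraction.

2473/352

obs 1: x=2 → posterior Inverse-Gamma(11/2, 18)
obs 2: x=7/2 → posterior Inverse-Gamma(6, 313/8)
obs 3: x=7/2 → posterior Inverse-Gamma(13/2, 241/4)
obs 4: x=-1 → posterior Inverse-Gamma(7, 249/4)
obs 5: x=-1 → posterior Inverse-Gamma(15/2, 257/4)
obs 6: x=-3/2 → posterior Inverse-Gamma(8, 523/8)
obs 7: x=-7/4 → posterior Inverse-Gamma(17/2, 2117/32)
obs 8: x=-3 → posterior Inverse-Gamma(9, 2117/32)
obs 9: x=1 → posterior Inverse-Gamma(19/2, 2373/32)
obs 10: x=-1/2 → posterior Inverse-Gamma(10, 2473/32)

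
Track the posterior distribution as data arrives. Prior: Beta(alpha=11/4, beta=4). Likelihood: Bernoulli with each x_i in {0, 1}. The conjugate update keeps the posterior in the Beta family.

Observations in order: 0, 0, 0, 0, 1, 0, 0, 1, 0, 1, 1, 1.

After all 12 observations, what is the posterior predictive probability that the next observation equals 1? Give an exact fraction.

obs 1: x=0 → posterior Beta(11/4, 5)
obs 2: x=0 → posterior Beta(11/4, 6)
obs 3: x=0 → posterior Beta(11/4, 7)
obs 4: x=0 → posterior Beta(11/4, 8)
obs 5: x=1 → posterior Beta(15/4, 8)
obs 6: x=0 → posterior Beta(15/4, 9)
obs 7: x=0 → posterior Beta(15/4, 10)
obs 8: x=1 → posterior Beta(19/4, 10)
obs 9: x=0 → posterior Beta(19/4, 11)
obs 10: x=1 → posterior Beta(23/4, 11)
obs 11: x=1 → posterior Beta(27/4, 11)
obs 12: x=1 → posterior Beta(31/4, 11)

31/75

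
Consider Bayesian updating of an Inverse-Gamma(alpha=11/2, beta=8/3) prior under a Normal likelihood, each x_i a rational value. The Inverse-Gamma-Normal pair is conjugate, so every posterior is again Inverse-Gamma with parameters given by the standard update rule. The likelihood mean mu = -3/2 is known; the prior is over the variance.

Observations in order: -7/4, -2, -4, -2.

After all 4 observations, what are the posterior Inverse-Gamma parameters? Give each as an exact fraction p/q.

obs 1: x=-7/4 → posterior Inverse-Gamma(6, 259/96)
obs 2: x=-2 → posterior Inverse-Gamma(13/2, 271/96)
obs 3: x=-4 → posterior Inverse-Gamma(7, 571/96)
obs 4: x=-2 → posterior Inverse-Gamma(15/2, 583/96)

alpha=15/2, beta=583/96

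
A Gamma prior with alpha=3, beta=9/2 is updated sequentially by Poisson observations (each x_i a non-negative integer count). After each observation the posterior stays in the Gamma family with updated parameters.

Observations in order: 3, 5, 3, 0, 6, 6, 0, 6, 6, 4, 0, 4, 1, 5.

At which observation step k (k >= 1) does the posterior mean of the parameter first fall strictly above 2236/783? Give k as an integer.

k = 10

obs 1: x=3 → posterior Gamma(6, 11/2)
obs 2: x=5 → posterior Gamma(11, 13/2)
obs 3: x=3 → posterior Gamma(14, 15/2)
obs 4: x=0 → posterior Gamma(14, 17/2)
obs 5: x=6 → posterior Gamma(20, 19/2)
obs 6: x=6 → posterior Gamma(26, 21/2)
obs 7: x=0 → posterior Gamma(26, 23/2)
obs 8: x=6 → posterior Gamma(32, 25/2)
obs 9: x=6 → posterior Gamma(38, 27/2)
obs 10: x=4 → posterior Gamma(42, 29/2)
obs 11: x=0 → posterior Gamma(42, 31/2)
obs 12: x=4 → posterior Gamma(46, 33/2)
obs 13: x=1 → posterior Gamma(47, 35/2)
obs 14: x=5 → posterior Gamma(52, 37/2)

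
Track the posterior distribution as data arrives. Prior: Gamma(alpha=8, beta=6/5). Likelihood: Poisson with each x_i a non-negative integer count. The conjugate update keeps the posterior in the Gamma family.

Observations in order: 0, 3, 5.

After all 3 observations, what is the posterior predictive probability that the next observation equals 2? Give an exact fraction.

obs 1: x=0 → posterior Gamma(8, 11/5)
obs 2: x=3 → posterior Gamma(11, 16/5)
obs 3: x=5 → posterior Gamma(16, 21/5)

607991693352843764536425/3684938775001739858051072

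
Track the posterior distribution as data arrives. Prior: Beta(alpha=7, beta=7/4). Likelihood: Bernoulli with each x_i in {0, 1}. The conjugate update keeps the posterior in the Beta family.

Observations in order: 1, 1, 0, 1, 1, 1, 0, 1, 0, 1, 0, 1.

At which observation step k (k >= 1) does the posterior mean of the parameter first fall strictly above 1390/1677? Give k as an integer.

k = 2

obs 1: x=1 → posterior Beta(8, 7/4)
obs 2: x=1 → posterior Beta(9, 7/4)
obs 3: x=0 → posterior Beta(9, 11/4)
obs 4: x=1 → posterior Beta(10, 11/4)
obs 5: x=1 → posterior Beta(11, 11/4)
obs 6: x=1 → posterior Beta(12, 11/4)
obs 7: x=0 → posterior Beta(12, 15/4)
obs 8: x=1 → posterior Beta(13, 15/4)
obs 9: x=0 → posterior Beta(13, 19/4)
obs 10: x=1 → posterior Beta(14, 19/4)
obs 11: x=0 → posterior Beta(14, 23/4)
obs 12: x=1 → posterior Beta(15, 23/4)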